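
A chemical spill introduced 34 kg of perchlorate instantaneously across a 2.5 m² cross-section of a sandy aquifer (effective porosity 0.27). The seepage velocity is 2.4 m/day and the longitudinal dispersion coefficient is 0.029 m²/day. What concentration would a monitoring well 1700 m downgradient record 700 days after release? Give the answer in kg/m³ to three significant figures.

0.0229 kg/m³

For an instantaneous plane source, C(x,t) = M/(n_e·A·√(4πDt)) · exp(−(x−vt)²/(4Dt)), with n_e·A the pore (flow) area.
Plume center vt = 2.4 × 700 = 1680 m, so the well at 1700 m is 20 m downgradient of the peak.
√(4πDt) = 15.97 m, giving peak height M/(n_e·A·√(4πDt)) = 34/(0.27 × 2.5 × 15.97) = 3.154 kg/m³.
(x−vt)²/(4Dt) = (20)²/(4 × 0.029 × 700) = 4.926; exp(−4.926) = 0.007255.
C = 3.154 × 0.007255 = 0.0229 kg/m³.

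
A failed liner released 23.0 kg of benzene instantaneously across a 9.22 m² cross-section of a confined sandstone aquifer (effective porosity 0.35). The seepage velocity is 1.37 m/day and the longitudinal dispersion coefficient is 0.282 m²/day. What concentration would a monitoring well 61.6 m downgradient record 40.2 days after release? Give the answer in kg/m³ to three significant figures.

0.233 kg/m³

For an instantaneous plane source, C(x,t) = M/(n_e·A·√(4πDt)) · exp(−(x−vt)²/(4Dt)), with n_e·A the pore (flow) area.
Plume center vt = 1.37 × 40.2 = 55.074 m, so the well at 61.6 m is 6.526 m downgradient of the peak.
√(4πDt) = 11.94 m, giving peak height M/(n_e·A·√(4πDt)) = 23.0/(0.35 × 9.22 × 11.94) = 0.5969 kg/m³.
(x−vt)²/(4Dt) = (6.526)²/(4 × 0.282 × 40.2) = 0.9392; exp(−0.9392) = 0.3909.
C = 0.5969 × 0.3909 = 0.233 kg/m³.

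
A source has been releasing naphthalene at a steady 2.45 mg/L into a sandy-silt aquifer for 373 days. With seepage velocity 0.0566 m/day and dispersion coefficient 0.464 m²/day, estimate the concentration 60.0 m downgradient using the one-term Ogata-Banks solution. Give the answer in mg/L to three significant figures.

For a continuous step input, C/C₀ ≈ ½·erfc((x−vt)/(2√(Dt))).
vt = 0.0566 × 373 = 21.1118 m and 2√(Dt) = 2√(0.464 × 373) = 26.31 m.
Argument (x−vt)/(2√(Dt)) = (60.0 − 21.1118)/26.31 = 1.478; ½·erfc(1.478) = 0.01830.
C = 2.45 × 0.01830 = 0.0448 mg/L.

0.0448 mg/L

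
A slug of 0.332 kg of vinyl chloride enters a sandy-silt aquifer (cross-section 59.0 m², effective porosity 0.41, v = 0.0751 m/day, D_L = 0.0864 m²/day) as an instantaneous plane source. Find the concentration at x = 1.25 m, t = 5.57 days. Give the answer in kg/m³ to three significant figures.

0.00390 kg/m³

For an instantaneous plane source, C(x,t) = M/(n_e·A·√(4πDt)) · exp(−(x−vt)²/(4Dt)), with n_e·A the pore (flow) area.
Plume center vt = 0.0751 × 5.57 = 0.418307 m, so the well at 1.25 m is 0.831693 m downgradient of the peak.
√(4πDt) = 2.459 m, giving peak height M/(n_e·A·√(4πDt)) = 0.332/(0.41 × 59.0 × 2.459) = 0.005581 kg/m³.
(x−vt)²/(4Dt) = (0.831693)²/(4 × 0.0864 × 5.57) = 0.3593; exp(−0.3593) = 0.6982.
C = 0.005581 × 0.6982 = 0.00390 kg/m³.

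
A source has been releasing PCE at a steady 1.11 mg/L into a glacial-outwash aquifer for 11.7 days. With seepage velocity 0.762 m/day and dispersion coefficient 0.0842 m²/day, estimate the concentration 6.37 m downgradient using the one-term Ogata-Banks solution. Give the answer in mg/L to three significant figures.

For a continuous step input, C/C₀ ≈ ½·erfc((x−vt)/(2√(Dt))).
vt = 0.762 × 11.7 = 8.9154 m and 2√(Dt) = 2√(0.0842 × 11.7) = 1.985 m.
Argument (x−vt)/(2√(Dt)) = (6.37 − 8.9154)/1.985 = -1.282; ½·erfc(-1.282) = 0.9651.
C = 1.11 × 0.9651 = 1.07 mg/L.

1.07 mg/L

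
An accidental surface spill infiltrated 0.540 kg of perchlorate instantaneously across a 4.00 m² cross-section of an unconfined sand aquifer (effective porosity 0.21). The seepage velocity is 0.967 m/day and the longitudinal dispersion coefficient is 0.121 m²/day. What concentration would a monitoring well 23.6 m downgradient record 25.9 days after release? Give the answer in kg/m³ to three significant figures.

0.0867 kg/m³

For an instantaneous plane source, C(x,t) = M/(n_e·A·√(4πDt)) · exp(−(x−vt)²/(4Dt)), with n_e·A the pore (flow) area.
Plume center vt = 0.967 × 25.9 = 25.0453 m, so the well at 23.6 m is 1.4453 m upgradient of the peak.
√(4πDt) = 6.275 m, giving peak height M/(n_e·A·√(4πDt)) = 0.540/(0.21 × 4.00 × 6.275) = 0.1024 kg/m³.
(x−vt)²/(4Dt) = (-1.4453)²/(4 × 0.121 × 25.9) = 0.1666; exp(−0.1666) = 0.8465.
C = 0.1024 × 0.8465 = 0.0867 kg/m³.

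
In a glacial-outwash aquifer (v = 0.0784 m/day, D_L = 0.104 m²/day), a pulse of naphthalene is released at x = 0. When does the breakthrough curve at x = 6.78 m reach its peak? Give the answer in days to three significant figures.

71.2 days

For the 1D instantaneous-source solution, setting ∂C/∂t = 0 at fixed x gives v²t² + 2Dt − x² = 0, so t = (√(D² + v²x²) − D)/v².
√(D² + v²x²) = √(0.104² + 0.0784² × 6.78²) = 0.5416; v² = 0.00614656.
t = (0.5416 − 0.104)/0.00614656 = 71.2 days (vs. the pure-advection estimate x/v = 86.5 d).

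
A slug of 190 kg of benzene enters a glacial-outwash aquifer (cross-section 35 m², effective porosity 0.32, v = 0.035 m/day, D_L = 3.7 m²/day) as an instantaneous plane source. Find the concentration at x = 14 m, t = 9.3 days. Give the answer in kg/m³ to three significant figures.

0.210 kg/m³

For an instantaneous plane source, C(x,t) = M/(n_e·A·√(4πDt)) · exp(−(x−vt)²/(4Dt)), with n_e·A the pore (flow) area.
Plume center vt = 0.035 × 9.3 = 0.3255 m, so the well at 14 m is 13.6745 m downgradient of the peak.
√(4πDt) = 20.79 m, giving peak height M/(n_e·A·√(4πDt)) = 190/(0.32 × 35 × 20.79) = 0.8160 kg/m³.
(x−vt)²/(4Dt) = (13.6745)²/(4 × 3.7 × 9.3) = 1.359; exp(−1.359) = 0.2569.
C = 0.8160 × 0.2569 = 0.210 kg/m³.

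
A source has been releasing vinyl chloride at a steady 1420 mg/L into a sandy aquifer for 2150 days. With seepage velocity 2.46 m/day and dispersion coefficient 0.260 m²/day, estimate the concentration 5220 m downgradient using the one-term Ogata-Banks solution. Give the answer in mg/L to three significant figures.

For a continuous step input, C/C₀ ≈ ½·erfc((x−vt)/(2√(Dt))).
vt = 2.46 × 2150 = 5289 m and 2√(Dt) = 2√(0.260 × 2150) = 47.29 m.
Argument (x−vt)/(2√(Dt)) = (5220 − 5289)/47.29 = -1.459; ½·erfc(-1.459) = 0.9805.
C = 1420 × 0.9805 = 1390 mg/L.

1390 mg/L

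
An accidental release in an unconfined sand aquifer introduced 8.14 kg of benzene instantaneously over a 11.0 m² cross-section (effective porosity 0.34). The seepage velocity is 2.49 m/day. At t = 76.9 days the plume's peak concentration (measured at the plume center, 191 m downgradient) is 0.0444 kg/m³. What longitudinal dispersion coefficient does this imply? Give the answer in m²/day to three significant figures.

At the plume center C_max = M/(n_e·A·√(4πDt)), so D = M²/(4πt·(n_e·A·C_max)²).
n_e·A·C_max = 0.34 × 11.0 × 0.0444 = 0.1661 kg/m.
D = 8.14²/(4π × 76.9 × 0.1661²) = 2.49 m²/day.

2.49 m²/day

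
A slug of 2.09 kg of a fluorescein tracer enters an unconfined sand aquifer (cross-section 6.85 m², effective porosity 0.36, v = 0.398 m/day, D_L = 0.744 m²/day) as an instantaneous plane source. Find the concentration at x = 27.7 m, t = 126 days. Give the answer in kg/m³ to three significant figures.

For an instantaneous plane source, C(x,t) = M/(n_e·A·√(4πDt)) · exp(−(x−vt)²/(4Dt)), with n_e·A the pore (flow) area.
Plume center vt = 0.398 × 126 = 50.148 m, so the well at 27.7 m is 22.448 m upgradient of the peak.
√(4πDt) = 34.32 m, giving peak height M/(n_e·A·√(4πDt)) = 2.09/(0.36 × 6.85 × 34.32) = 0.02469 kg/m³.
(x−vt)²/(4Dt) = (-22.448)²/(4 × 0.744 × 126) = 1.344; exp(−1.344) = 0.2608.
C = 0.02469 × 0.2608 = 0.00644 kg/m³.

0.00644 kg/m³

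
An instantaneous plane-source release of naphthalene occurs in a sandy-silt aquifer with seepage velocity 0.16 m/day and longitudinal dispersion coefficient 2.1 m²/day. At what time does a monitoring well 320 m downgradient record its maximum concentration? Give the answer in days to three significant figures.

1920 days

For the 1D instantaneous-source solution, setting ∂C/∂t = 0 at fixed x gives v²t² + 2Dt − x² = 0, so t = (√(D² + v²x²) − D)/v².
√(D² + v²x²) = √(2.1² + 0.16² × 320²) = 51.24; v² = 0.0256.
t = (51.24 − 2.1)/0.0256 = 1920 days (vs. the pure-advection estimate x/v = 2000 d).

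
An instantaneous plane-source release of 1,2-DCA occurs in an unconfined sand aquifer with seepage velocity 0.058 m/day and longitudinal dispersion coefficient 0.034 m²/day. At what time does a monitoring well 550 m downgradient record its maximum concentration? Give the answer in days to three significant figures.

For the 1D instantaneous-source solution, setting ∂C/∂t = 0 at fixed x gives v²t² + 2Dt − x² = 0, so t = (√(D² + v²x²) − D)/v².
√(D² + v²x²) = √(0.034² + 0.058² × 550²) = 31.90; v² = 0.003364.
t = (31.90 − 0.034)/0.003364 = 9470 days (vs. the pure-advection estimate x/v = 9480 d).

9470 days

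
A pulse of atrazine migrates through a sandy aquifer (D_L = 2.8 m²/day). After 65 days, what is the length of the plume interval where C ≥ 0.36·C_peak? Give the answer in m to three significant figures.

The plume is Gaussian with σ = √(2Dt) = √(2 × 2.8 × 65) = 19.08 m.
C/C_peak = exp(−Δx²/(2σ²)) = 0.36 ⇒ Δx = σ·√(−2 ln 0.36) = 19.08 × 1.429 = 27.27 m.
Width = 2Δx = 54.5 m.

54.5 m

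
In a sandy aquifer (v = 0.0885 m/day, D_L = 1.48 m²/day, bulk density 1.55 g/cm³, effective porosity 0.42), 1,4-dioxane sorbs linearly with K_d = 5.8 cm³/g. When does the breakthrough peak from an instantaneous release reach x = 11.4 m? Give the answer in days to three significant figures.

890 days

Retardation factor R = 1 + ρ_b·K_d/n = 1 + 1.55 × 5.8/0.42 = 22.40.
Sorption retards both mechanisms: v_R = v/R = 0.003951 m/day, D_R = D/R = 0.06607 m²/day.
Peak time from v_R²t² + 2D_R t − x² = 0: t = (√(D_R² + v_R²x²) − D_R)/v_R².
√(D_R² + v_R²x²) = √(0.06607² + 0.003951² × 11.4²) = 0.07996; v_R² = 1.561e-05.
t = (0.07996 − 0.06607)/1.561e-05 = 890 days.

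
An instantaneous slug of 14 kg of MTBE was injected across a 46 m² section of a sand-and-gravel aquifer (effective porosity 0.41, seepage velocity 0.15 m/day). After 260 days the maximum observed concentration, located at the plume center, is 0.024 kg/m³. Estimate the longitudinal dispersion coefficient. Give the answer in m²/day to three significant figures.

At the plume center C_max = M/(n_e·A·√(4πDt)), so D = M²/(4πt·(n_e·A·C_max)²).
n_e·A·C_max = 0.41 × 46 × 0.024 = 0.4526 kg/m.
D = 14²/(4π × 260 × 0.4526²) = 0.293 m²/day.

0.293 m²/day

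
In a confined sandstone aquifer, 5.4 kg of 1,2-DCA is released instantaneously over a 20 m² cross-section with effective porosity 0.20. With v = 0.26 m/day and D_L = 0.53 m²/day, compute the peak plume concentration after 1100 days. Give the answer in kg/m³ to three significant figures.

0.0158 kg/m³

The peak of an instantaneous 1D plume sits at x = vt; there the Gaussian factor is 1 and C_max = M/(n_e·A·√(4πDt)), where n_e·A is the pore area the mass is dissolved in.
√(4πDt) = √(4π × 0.53 × 1100) = 85.59 m, so C_max = 5.4/(0.20 × 20 × 85.59) = 0.0158 kg/m³.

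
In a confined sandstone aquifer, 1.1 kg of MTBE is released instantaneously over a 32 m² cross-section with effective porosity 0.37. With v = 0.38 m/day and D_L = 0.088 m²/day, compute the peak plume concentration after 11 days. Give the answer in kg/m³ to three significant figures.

0.0266 kg/m³

The peak of an instantaneous 1D plume sits at x = vt; there the Gaussian factor is 1 and C_max = M/(n_e·A·√(4πDt)), where n_e·A is the pore area the mass is dissolved in.
√(4πDt) = √(4π × 0.088 × 11) = 3.488 m, so C_max = 1.1/(0.37 × 32 × 3.488) = 0.0266 kg/m³.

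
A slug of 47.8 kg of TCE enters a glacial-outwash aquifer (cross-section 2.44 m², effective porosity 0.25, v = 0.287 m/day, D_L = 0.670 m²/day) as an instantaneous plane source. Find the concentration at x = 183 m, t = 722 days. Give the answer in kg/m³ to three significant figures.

0.742 kg/m³

For an instantaneous plane source, C(x,t) = M/(n_e·A·√(4πDt)) · exp(−(x−vt)²/(4Dt)), with n_e·A the pore (flow) area.
Plume center vt = 0.287 × 722 = 207.214 m, so the well at 183 m is 24.214 m upgradient of the peak.
√(4πDt) = 77.97 m, giving peak height M/(n_e·A·√(4πDt)) = 47.8/(0.25 × 2.44 × 77.97) = 1.005 kg/m³.
(x−vt)²/(4Dt) = (-24.214)²/(4 × 0.670 × 722) = 0.3030; exp(−0.3030) = 0.7386.
C = 1.005 × 0.7386 = 0.742 kg/m³.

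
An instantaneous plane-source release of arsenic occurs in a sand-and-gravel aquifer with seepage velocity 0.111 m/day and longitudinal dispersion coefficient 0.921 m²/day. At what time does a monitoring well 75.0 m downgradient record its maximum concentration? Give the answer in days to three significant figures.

For the 1D instantaneous-source solution, setting ∂C/∂t = 0 at fixed x gives v²t² + 2Dt − x² = 0, so t = (√(D² + v²x²) − D)/v².
√(D² + v²x²) = √(0.921² + 0.111² × 75.0²) = 8.376; v² = 0.012321.
t = (8.376 − 0.921)/0.012321 = 605 days (vs. the pure-advection estimate x/v = 676 d).

605 days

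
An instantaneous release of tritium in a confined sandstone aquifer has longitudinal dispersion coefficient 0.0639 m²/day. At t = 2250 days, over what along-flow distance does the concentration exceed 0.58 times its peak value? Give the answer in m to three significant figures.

The plume is Gaussian with σ = √(2Dt) = √(2 × 0.0639 × 2250) = 16.96 m.
C/C_peak = exp(−Δx²/(2σ²)) = 0.58 ⇒ Δx = σ·√(−2 ln 0.58) = 16.96 × 1.044 = 17.71 m.
Width = 2Δx = 35.4 m.

35.4 m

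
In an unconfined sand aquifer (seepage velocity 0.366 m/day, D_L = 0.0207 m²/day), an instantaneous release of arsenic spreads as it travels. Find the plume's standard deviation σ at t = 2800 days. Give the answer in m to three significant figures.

10.8 m

Dispersive spreading gives a Gaussian with σ² = 2Dt; advection only shifts the center.
σ = √(2 × 0.0207 × 2800) = 10.8 m.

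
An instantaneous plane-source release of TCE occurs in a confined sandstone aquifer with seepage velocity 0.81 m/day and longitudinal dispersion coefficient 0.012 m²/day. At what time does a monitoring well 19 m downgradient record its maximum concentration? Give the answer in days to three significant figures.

For the 1D instantaneous-source solution, setting ∂C/∂t = 0 at fixed x gives v²t² + 2Dt − x² = 0, so t = (√(D² + v²x²) − D)/v².
√(D² + v²x²) = √(0.012² + 0.81² × 19²) = 15.39; v² = 0.6561.
t = (15.39 − 0.012)/0.6561 = 23.4 days (vs. the pure-advection estimate x/v = 23.5 d).

23.4 days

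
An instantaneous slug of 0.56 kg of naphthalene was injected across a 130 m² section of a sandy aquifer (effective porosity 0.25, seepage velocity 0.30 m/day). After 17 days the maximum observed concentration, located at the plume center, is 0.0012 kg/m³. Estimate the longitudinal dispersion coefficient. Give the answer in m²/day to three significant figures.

0.965 m²/day

At the plume center C_max = M/(n_e·A·√(4πDt)), so D = M²/(4πt·(n_e·A·C_max)²).
n_e·A·C_max = 0.25 × 130 × 0.0012 = 0.03900 kg/m.
D = 0.56²/(4π × 17 × 0.03900²) = 0.965 m²/day.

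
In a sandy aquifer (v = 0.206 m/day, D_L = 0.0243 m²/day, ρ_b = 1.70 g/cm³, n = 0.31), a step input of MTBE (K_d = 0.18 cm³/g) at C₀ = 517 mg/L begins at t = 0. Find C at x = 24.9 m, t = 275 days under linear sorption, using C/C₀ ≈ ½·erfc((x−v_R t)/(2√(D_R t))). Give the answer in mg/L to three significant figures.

475 mg/L

Retardation factor R = 1 + ρ_b·K_d/n = 1 + 1.70 × 0.18/0.31 = 1.987.
Sorption retards both mechanisms: v_R = v/R = 0.1037 m/day, D_R = D/R = 0.01223 m²/day.
v_R·t = 0.1037 × 275 = 28.5175 m; 2√(D_R t) = 3.668 m; argument = (24.9 − 28.5175)/3.668 = -0.9862.
C = C₀ × ½·erfc(-0.9862) = 517 × 0.9184 = 475 mg/L.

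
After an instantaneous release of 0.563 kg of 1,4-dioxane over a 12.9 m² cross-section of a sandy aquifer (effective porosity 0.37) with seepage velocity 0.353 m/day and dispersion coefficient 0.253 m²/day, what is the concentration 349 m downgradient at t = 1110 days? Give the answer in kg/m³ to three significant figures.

For an instantaneous plane source, C(x,t) = M/(n_e·A·√(4πDt)) · exp(−(x−vt)²/(4Dt)), with n_e·A the pore (flow) area.
Plume center vt = 0.353 × 1110 = 391.83 m, so the well at 349 m is 42.83 m upgradient of the peak.
√(4πDt) = 59.41 m, giving peak height M/(n_e·A·√(4πDt)) = 0.563/(0.37 × 12.9 × 59.41) = 0.001985 kg/m³.
(x−vt)²/(4Dt) = (-42.83)²/(4 × 0.253 × 1110) = 1.633; exp(−1.633) = 0.1953.
C = 0.001985 × 0.1953 = 0.000388 kg/m³.

0.000388 kg/m³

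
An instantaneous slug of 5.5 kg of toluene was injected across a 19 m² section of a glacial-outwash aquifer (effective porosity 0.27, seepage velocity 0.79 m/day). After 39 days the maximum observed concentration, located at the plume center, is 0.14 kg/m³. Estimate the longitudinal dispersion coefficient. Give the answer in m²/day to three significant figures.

0.120 m²/day

At the plume center C_max = M/(n_e·A·√(4πDt)), so D = M²/(4πt·(n_e·A·C_max)²).
n_e·A·C_max = 0.27 × 19 × 0.14 = 0.7182 kg/m.
D = 5.5²/(4π × 39 × 0.7182²) = 0.120 m²/day.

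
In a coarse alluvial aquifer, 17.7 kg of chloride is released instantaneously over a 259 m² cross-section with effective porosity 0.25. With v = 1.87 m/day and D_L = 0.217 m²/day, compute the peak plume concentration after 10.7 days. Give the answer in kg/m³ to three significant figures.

0.0506 kg/m³

The peak of an instantaneous 1D plume sits at x = vt; there the Gaussian factor is 1 and C_max = M/(n_e·A·√(4πDt)), where n_e·A is the pore area the mass is dissolved in.
√(4πDt) = √(4π × 0.217 × 10.7) = 5.402 m, so C_max = 17.7/(0.25 × 259 × 5.402) = 0.0506 kg/m³.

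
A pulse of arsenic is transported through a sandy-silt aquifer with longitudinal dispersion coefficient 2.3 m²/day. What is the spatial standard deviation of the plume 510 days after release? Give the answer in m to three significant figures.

Dispersive spreading gives a Gaussian with σ² = 2Dt; advection only shifts the center.
σ = √(2 × 2.3 × 510) = 48.4 m.

48.4 m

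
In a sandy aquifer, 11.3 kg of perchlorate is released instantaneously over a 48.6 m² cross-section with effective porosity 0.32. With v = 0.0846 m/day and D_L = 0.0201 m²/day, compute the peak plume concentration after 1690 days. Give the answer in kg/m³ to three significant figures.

0.0352 kg/m³

The peak of an instantaneous 1D plume sits at x = vt; there the Gaussian factor is 1 and C_max = M/(n_e·A·√(4πDt)), where n_e·A is the pore area the mass is dissolved in.
√(4πDt) = √(4π × 0.0201 × 1690) = 20.66 m, so C_max = 11.3/(0.32 × 48.6 × 20.66) = 0.0352 kg/m³.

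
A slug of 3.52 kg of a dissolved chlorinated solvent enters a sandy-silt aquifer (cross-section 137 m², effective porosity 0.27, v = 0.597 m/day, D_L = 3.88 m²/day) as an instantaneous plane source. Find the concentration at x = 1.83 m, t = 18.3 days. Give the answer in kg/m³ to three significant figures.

0.00238 kg/m³

For an instantaneous plane source, C(x,t) = M/(n_e·A·√(4πDt)) · exp(−(x−vt)²/(4Dt)), with n_e·A the pore (flow) area.
Plume center vt = 0.597 × 18.3 = 10.9251 m, so the well at 1.83 m is 9.0951 m upgradient of the peak.
√(4πDt) = 29.87 m, giving peak height M/(n_e·A·√(4πDt)) = 3.52/(0.27 × 137 × 29.87) = 0.003186 kg/m³.
(x−vt)²/(4Dt) = (-9.0951)²/(4 × 3.88 × 18.3) = 0.2913; exp(−0.2913) = 0.7473.
C = 0.003186 × 0.7473 = 0.00238 kg/m³.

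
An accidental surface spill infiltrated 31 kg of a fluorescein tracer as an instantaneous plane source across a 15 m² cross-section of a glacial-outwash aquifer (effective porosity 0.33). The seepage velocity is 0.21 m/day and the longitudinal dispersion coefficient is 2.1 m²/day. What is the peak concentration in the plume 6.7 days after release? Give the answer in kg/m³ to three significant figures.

0.471 kg/m³

The peak of an instantaneous 1D plume sits at x = vt; there the Gaussian factor is 1 and C_max = M/(n_e·A·√(4πDt)), where n_e·A is the pore area the mass is dissolved in.
√(4πDt) = √(4π × 2.1 × 6.7) = 13.30 m, so C_max = 31/(0.33 × 15 × 13.30) = 0.471 kg/m³.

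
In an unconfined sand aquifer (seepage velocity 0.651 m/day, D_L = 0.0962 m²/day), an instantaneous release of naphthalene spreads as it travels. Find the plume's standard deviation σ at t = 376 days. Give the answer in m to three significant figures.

8.51 m

Dispersive spreading gives a Gaussian with σ² = 2Dt; advection only shifts the center.
σ = √(2 × 0.0962 × 376) = 8.51 m.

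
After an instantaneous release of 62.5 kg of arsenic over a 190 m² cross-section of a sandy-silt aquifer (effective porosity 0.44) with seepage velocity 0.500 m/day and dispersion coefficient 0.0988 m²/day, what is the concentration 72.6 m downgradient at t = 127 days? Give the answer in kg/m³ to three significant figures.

0.0114 kg/m³

For an instantaneous plane source, C(x,t) = M/(n_e·A·√(4πDt)) · exp(−(x−vt)²/(4Dt)), with n_e·A the pore (flow) area.
Plume center vt = 0.500 × 127 = 63.5 m, so the well at 72.6 m is 9.1 m downgradient of the peak.
√(4πDt) = 12.56 m, giving peak height M/(n_e·A·√(4πDt)) = 62.5/(0.44 × 190 × 12.56) = 0.05952 kg/m³.
(x−vt)²/(4Dt) = (9.1)²/(4 × 0.0988 × 127) = 1.650; exp(−1.650) = 0.1920.
C = 0.05952 × 0.1920 = 0.0114 kg/m³.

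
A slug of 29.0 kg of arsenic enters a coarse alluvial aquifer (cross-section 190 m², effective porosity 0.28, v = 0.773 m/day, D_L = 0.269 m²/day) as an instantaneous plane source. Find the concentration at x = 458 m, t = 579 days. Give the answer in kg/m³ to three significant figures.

0.0103 kg/m³

For an instantaneous plane source, C(x,t) = M/(n_e·A·√(4πDt)) · exp(−(x−vt)²/(4Dt)), with n_e·A the pore (flow) area.
Plume center vt = 0.773 × 579 = 447.567 m, so the well at 458 m is 10.433 m downgradient of the peak.
√(4πDt) = 44.24 m, giving peak height M/(n_e·A·√(4πDt)) = 29.0/(0.28 × 190 × 44.24) = 0.01232 kg/m³.
(x−vt)²/(4Dt) = (10.433)²/(4 × 0.269 × 579) = 0.1747; exp(−0.1747) = 0.8397.
C = 0.01232 × 0.8397 = 0.0103 kg/m³.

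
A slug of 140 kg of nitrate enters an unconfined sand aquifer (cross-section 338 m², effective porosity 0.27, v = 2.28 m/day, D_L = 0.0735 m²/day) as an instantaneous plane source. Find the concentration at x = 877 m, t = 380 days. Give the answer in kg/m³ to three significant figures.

For an instantaneous plane source, C(x,t) = M/(n_e·A·√(4πDt)) · exp(−(x−vt)²/(4Dt)), with n_e·A the pore (flow) area.
Plume center vt = 2.28 × 380 = 866.4 m, so the well at 877 m is 10.6 m downgradient of the peak.
√(4πDt) = 18.73 m, giving peak height M/(n_e·A·√(4πDt)) = 140/(0.27 × 338 × 18.73) = 0.08190 kg/m³.
(x−vt)²/(4Dt) = (10.6)²/(4 × 0.0735 × 380) = 1.006; exp(−1.006) = 0.3657.
C = 0.08190 × 0.3657 = 0.0300 kg/m³.

0.0300 kg/m³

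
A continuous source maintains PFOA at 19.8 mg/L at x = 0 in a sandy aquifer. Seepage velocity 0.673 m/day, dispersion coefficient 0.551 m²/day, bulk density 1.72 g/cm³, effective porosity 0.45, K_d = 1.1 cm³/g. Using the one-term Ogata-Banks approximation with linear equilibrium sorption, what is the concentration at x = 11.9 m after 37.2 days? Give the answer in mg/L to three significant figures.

Retardation factor R = 1 + ρ_b·K_d/n = 1 + 1.72 × 1.1/0.45 = 5.204.
Sorption retards both mechanisms: v_R = v/R = 0.1293 m/day, D_R = D/R = 0.1059 m²/day.
v_R·t = 0.1293 × 37.2 = 4.80996 m; 2√(D_R t) = 3.970 m; argument = (11.9 − 4.80996)/3.970 = 1.786.
C = C₀ × ½·erfc(1.786) = 19.8 × 0.005772 = 0.114 mg/L.

0.114 mg/L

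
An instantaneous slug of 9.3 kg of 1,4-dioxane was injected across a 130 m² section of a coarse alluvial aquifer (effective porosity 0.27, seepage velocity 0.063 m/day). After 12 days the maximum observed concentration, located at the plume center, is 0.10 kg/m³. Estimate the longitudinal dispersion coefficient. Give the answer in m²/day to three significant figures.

At the plume center C_max = M/(n_e·A·√(4πDt)), so D = M²/(4πt·(n_e·A·C_max)²).
n_e·A·C_max = 0.27 × 130 × 0.10 = 3.510 kg/m.
D = 9.3²/(4π × 12 × 3.510²) = 0.0466 m²/day.

0.0466 m²/day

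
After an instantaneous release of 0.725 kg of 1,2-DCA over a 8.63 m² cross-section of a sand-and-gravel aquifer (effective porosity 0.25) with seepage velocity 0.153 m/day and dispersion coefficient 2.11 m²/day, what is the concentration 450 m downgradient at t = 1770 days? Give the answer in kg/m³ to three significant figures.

For an instantaneous plane source, C(x,t) = M/(n_e·A·√(4πDt)) · exp(−(x−vt)²/(4Dt)), with n_e·A the pore (flow) area.
Plume center vt = 0.153 × 1770 = 270.81 m, so the well at 450 m is 179.19 m downgradient of the peak.
√(4πDt) = 216.6 m, giving peak height M/(n_e·A·√(4πDt)) = 0.725/(0.25 × 8.63 × 216.6) = 0.001551 kg/m³.
(x−vt)²/(4Dt) = (179.19)²/(4 × 2.11 × 1770) = 2.149; exp(−2.149) = 0.1166.
C = 0.001551 × 0.1166 = 0.000181 kg/m³.

0.000181 kg/m³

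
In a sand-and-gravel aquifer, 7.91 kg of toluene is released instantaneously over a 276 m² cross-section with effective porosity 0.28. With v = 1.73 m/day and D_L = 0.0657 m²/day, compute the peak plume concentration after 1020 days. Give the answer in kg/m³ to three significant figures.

The peak of an instantaneous 1D plume sits at x = vt; there the Gaussian factor is 1 and C_max = M/(n_e·A·√(4πDt)), where n_e·A is the pore area the mass is dissolved in.
√(4πDt) = √(4π × 0.0657 × 1020) = 29.02 m, so C_max = 7.91/(0.28 × 276 × 29.02) = 0.00353 kg/m³.

0.00353 kg/m³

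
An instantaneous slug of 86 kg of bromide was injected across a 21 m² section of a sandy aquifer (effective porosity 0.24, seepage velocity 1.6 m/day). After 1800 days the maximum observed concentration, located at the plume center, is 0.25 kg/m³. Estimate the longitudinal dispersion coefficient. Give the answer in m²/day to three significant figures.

At the plume center C_max = M/(n_e·A·√(4πDt)), so D = M²/(4πt·(n_e·A·C_max)²).
n_e·A·C_max = 0.24 × 21 × 0.25 = 1.260 kg/m.
D = 86²/(4π × 1800 × 1.260²) = 0.206 m²/day.

0.206 m²/day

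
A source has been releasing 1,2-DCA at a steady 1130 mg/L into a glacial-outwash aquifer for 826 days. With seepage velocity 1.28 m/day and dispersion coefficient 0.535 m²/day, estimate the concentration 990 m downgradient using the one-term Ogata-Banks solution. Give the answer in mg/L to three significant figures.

For a continuous step input, C/C₀ ≈ ½·erfc((x−vt)/(2√(Dt))).
vt = 1.28 × 826 = 1057.28 m and 2√(Dt) = 2√(0.535 × 826) = 42.04 m.
Argument (x−vt)/(2√(Dt)) = (990 − 1057.28)/42.04 = -1.600; ½·erfc(-1.600) = 0.9882.
C = 1130 × 0.9882 = 1120 mg/L.

1120 mg/L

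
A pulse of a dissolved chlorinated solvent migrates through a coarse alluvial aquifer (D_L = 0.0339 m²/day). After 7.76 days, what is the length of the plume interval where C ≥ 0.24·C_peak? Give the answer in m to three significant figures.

The plume is Gaussian with σ = √(2Dt) = √(2 × 0.0339 × 7.76) = 0.7253 m.
C/C_peak = exp(−Δx²/(2σ²)) = 0.24 ⇒ Δx = σ·√(−2 ln 0.24) = 0.7253 × 1.689 = 1.225 m.
Width = 2Δx = 2.45 m.

2.45 m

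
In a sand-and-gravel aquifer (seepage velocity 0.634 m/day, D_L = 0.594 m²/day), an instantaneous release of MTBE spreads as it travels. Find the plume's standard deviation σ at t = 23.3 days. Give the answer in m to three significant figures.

5.26 m

Dispersive spreading gives a Gaussian with σ² = 2Dt; advection only shifts the center.
σ = √(2 × 0.594 × 23.3) = 5.26 m.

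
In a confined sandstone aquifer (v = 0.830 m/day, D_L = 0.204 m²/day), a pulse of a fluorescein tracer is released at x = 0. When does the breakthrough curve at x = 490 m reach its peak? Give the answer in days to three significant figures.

For the 1D instantaneous-source solution, setting ∂C/∂t = 0 at fixed x gives v²t² + 2Dt − x² = 0, so t = (√(D² + v²x²) − D)/v².
√(D² + v²x²) = √(0.204² + 0.830² × 490²) = 406.7; v² = 0.6889.
t = (406.7 − 0.204)/0.6889 = 590 days (vs. the pure-advection estimate x/v = 590 d).

590 days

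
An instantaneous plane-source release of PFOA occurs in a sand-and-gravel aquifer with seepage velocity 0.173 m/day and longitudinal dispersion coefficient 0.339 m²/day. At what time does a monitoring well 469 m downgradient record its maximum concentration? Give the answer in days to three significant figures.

2700 days

For the 1D instantaneous-source solution, setting ∂C/∂t = 0 at fixed x gives v²t² + 2Dt − x² = 0, so t = (√(D² + v²x²) − D)/v².
√(D² + v²x²) = √(0.339² + 0.173² × 469²) = 81.14; v² = 0.029929.
t = (81.14 − 0.339)/0.029929 = 2700 days (vs. the pure-advection estimate x/v = 2710 d).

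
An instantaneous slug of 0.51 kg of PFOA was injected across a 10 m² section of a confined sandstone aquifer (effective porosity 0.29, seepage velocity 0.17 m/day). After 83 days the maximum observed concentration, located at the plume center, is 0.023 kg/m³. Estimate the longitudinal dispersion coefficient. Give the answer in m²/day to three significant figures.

0.0561 m²/day

At the plume center C_max = M/(n_e·A·√(4πDt)), so D = M²/(4πt·(n_e·A·C_max)²).
n_e·A·C_max = 0.29 × 10 × 0.023 = 0.06670 kg/m.
D = 0.51²/(4π × 83 × 0.06670²) = 0.0561 m²/day.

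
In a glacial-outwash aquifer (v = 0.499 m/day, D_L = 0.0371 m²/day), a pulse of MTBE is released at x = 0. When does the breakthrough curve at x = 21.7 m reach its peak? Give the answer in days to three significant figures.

43.3 days

For the 1D instantaneous-source solution, setting ∂C/∂t = 0 at fixed x gives v²t² + 2Dt − x² = 0, so t = (√(D² + v²x²) − D)/v².
√(D² + v²x²) = √(0.0371² + 0.499² × 21.7²) = 10.83; v² = 0.249001.
t = (10.83 − 0.0371)/0.249001 = 43.3 days (vs. the pure-advection estimate x/v = 43.5 d).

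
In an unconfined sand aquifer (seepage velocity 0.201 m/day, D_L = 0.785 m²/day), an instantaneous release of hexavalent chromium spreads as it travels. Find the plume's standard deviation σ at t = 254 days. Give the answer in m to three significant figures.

Dispersive spreading gives a Gaussian with σ² = 2Dt; advection only shifts the center.
σ = √(2 × 0.785 × 254) = 20.0 m.

20.0 m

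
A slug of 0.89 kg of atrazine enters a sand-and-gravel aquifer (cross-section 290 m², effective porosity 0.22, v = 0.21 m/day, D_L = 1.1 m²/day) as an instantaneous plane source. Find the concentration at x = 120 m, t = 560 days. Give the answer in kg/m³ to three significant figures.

For an instantaneous plane source, C(x,t) = M/(n_e·A·√(4πDt)) · exp(−(x−vt)²/(4Dt)), with n_e·A the pore (flow) area.
Plume center vt = 0.21 × 560 = 117.6 m, so the well at 120 m is 2.4 m downgradient of the peak.
√(4πDt) = 87.98 m, giving peak height M/(n_e·A·√(4πDt)) = 0.89/(0.22 × 290 × 87.98) = 0.0001586 kg/m³.
(x−vt)²/(4Dt) = (2.4)²/(4 × 1.1 × 560) = 0.002338; exp(−0.002338) = 0.9977.
C = 0.0001586 × 0.9977 = 0.000158 kg/m³.

0.000158 kg/m³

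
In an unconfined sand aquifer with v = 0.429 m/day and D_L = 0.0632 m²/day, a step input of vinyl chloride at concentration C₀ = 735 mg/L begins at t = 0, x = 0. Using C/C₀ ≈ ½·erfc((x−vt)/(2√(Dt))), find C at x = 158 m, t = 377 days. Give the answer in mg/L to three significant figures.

519 mg/L

For a continuous step input, C/C₀ ≈ ½·erfc((x−vt)/(2√(Dt))).
vt = 0.429 × 377 = 161.733 m and 2√(Dt) = 2√(0.0632 × 377) = 9.762 m.
Argument (x−vt)/(2√(Dt)) = (158 − 161.733)/9.762 = -0.3824; ½·erfc(-0.3824) = 0.7057.
C = 735 × 0.7057 = 519 mg/L.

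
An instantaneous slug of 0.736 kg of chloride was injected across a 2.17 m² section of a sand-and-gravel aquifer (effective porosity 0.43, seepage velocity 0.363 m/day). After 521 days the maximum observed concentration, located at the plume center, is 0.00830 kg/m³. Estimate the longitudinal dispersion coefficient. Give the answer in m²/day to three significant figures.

1.38 m²/day

At the plume center C_max = M/(n_e·A·√(4πDt)), so D = M²/(4πt·(n_e·A·C_max)²).
n_e·A·C_max = 0.43 × 2.17 × 0.00830 = 0.007745 kg/m.
D = 0.736²/(4π × 521 × 0.007745²) = 1.38 m²/day.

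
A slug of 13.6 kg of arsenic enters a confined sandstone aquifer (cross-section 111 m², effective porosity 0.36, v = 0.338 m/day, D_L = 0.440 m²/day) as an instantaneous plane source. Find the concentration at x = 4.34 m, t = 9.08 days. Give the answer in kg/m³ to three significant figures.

0.0434 kg/m³

For an instantaneous plane source, C(x,t) = M/(n_e·A·√(4πDt)) · exp(−(x−vt)²/(4Dt)), with n_e·A the pore (flow) area.
Plume center vt = 0.338 × 9.08 = 3.06904 m, so the well at 4.34 m is 1.27096 m downgradient of the peak.
√(4πDt) = 7.086 m, giving peak height M/(n_e·A·√(4πDt)) = 13.6/(0.36 × 111 × 7.086) = 0.04803 kg/m³.
(x−vt)²/(4Dt) = (1.27096)²/(4 × 0.440 × 9.08) = 0.1011; exp(−0.1011) = 0.9038.
C = 0.04803 × 0.9038 = 0.0434 kg/m³.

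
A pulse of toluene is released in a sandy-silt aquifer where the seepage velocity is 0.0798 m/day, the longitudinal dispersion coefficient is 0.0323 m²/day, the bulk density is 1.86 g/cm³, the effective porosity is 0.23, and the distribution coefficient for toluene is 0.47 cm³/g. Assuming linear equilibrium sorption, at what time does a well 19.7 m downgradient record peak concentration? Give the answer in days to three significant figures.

Retardation factor R = 1 + ρ_b·K_d/n = 1 + 1.86 × 0.47/0.23 = 4.801.
Sorption retards both mechanisms: v_R = v/R = 0.01662 m/day, D_R = D/R = 0.006728 m²/day.
Peak time from v_R²t² + 2D_R t − x² = 0: t = (√(D_R² + v_R²x²) − D_R)/v_R².
√(D_R² + v_R²x²) = √(0.006728² + 0.01662² × 19.7²) = 0.3275; v_R² = 0.0002762.
t = (0.3275 − 0.006728)/0.0002762 = 1160 days.

1160 days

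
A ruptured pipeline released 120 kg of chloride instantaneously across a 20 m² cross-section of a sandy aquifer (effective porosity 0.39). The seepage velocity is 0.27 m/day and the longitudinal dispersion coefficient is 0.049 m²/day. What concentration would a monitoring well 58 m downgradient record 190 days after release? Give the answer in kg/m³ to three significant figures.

0.426 kg/m³

For an instantaneous plane source, C(x,t) = M/(n_e·A·√(4πDt)) · exp(−(x−vt)²/(4Dt)), with n_e·A the pore (flow) area.
Plume center vt = 0.27 × 190 = 51.3 m, so the well at 58 m is 6.7 m downgradient of the peak.
√(4πDt) = 10.82 m, giving peak height M/(n_e·A·√(4πDt)) = 120/(0.39 × 20 × 10.82) = 1.422 kg/m³.
(x−vt)²/(4Dt) = (6.7)²/(4 × 0.049 × 190) = 1.205; exp(−1.205) = 0.2997.
C = 1.422 × 0.2997 = 0.426 kg/m³.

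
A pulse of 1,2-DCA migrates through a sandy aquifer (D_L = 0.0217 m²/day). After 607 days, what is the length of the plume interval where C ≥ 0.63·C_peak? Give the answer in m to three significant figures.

9.87 m

The plume is Gaussian with σ = √(2Dt) = √(2 × 0.0217 × 607) = 5.133 m.
C/C_peak = exp(−Δx²/(2σ²)) = 0.63 ⇒ Δx = σ·√(−2 ln 0.63) = 5.133 × 0.9613 = 4.934 m.
Width = 2Δx = 9.87 m.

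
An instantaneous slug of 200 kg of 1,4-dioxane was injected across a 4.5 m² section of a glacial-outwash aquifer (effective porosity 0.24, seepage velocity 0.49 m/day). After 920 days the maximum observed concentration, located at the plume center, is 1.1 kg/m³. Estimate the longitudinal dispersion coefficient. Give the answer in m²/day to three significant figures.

At the plume center C_max = M/(n_e·A·√(4πDt)), so D = M²/(4πt·(n_e·A·C_max)²).
n_e·A·C_max = 0.24 × 4.5 × 1.1 = 1.188 kg/m.
D = 200²/(4π × 920 × 1.188²) = 2.45 m²/day.

2.45 m²/day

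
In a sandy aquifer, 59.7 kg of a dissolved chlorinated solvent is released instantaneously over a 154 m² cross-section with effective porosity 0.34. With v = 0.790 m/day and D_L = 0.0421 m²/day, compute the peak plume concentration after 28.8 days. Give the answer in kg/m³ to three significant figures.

The peak of an instantaneous 1D plume sits at x = vt; there the Gaussian factor is 1 and C_max = M/(n_e·A·√(4πDt)), where n_e·A is the pore area the mass is dissolved in.
√(4πDt) = √(4π × 0.0421 × 28.8) = 3.903 m, so C_max = 59.7/(0.34 × 154 × 3.903) = 0.292 kg/m³.

0.292 kg/m³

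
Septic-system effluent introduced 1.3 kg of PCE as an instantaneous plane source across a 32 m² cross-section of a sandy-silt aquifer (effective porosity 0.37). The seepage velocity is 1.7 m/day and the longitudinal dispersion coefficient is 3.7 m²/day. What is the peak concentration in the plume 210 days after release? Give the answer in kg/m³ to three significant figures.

0.00111 kg/m³

The peak of an instantaneous 1D plume sits at x = vt; there the Gaussian factor is 1 and C_max = M/(n_e·A·√(4πDt)), where n_e·A is the pore area the mass is dissolved in.
√(4πDt) = √(4π × 3.7 × 210) = 98.81 m, so C_max = 1.3/(0.37 × 32 × 98.81) = 0.00111 kg/m³.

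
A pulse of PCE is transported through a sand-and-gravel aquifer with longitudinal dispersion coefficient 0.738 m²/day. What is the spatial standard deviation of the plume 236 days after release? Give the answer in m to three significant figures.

Dispersive spreading gives a Gaussian with σ² = 2Dt; advection only shifts the center.
σ = √(2 × 0.738 × 236) = 18.7 m.

18.7 m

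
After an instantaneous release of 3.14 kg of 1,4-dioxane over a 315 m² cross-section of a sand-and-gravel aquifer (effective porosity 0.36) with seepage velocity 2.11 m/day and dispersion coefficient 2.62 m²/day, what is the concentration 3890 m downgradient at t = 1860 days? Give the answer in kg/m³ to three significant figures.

For an instantaneous plane source, C(x,t) = M/(n_e·A·√(4πDt)) · exp(−(x−vt)²/(4Dt)), with n_e·A the pore (flow) area.
Plume center vt = 2.11 × 1860 = 3924.6 m, so the well at 3890 m is 34.6 m upgradient of the peak.
√(4πDt) = 247.5 m, giving peak height M/(n_e·A·√(4πDt)) = 3.14/(0.36 × 315 × 247.5) = 0.0001119 kg/m³.
(x−vt)²/(4Dt) = (-34.6)²/(4 × 2.62 × 1860) = 0.06142; exp(−0.06142) = 0.9404.
C = 0.0001119 × 0.9404 = 0.000105 kg/m³.

0.000105 kg/m³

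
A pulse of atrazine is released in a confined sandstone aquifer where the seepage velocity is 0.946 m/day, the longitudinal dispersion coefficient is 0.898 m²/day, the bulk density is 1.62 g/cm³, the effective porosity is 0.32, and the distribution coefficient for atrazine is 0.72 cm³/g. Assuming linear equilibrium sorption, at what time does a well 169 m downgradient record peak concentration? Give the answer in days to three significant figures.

825 days

Retardation factor R = 1 + ρ_b·K_d/n = 1 + 1.62 × 0.72/0.32 = 4.645.
Sorption retards both mechanisms: v_R = v/R = 0.2037 m/day, D_R = D/R = 0.1933 m²/day.
Peak time from v_R²t² + 2D_R t − x² = 0: t = (√(D_R² + v_R²x²) − D_R)/v_R².
√(D_R² + v_R²x²) = √(0.1933² + 0.2037² × 169²) = 34.43; v_R² = 0.04149.
t = (34.43 − 0.1933)/0.04149 = 825 days.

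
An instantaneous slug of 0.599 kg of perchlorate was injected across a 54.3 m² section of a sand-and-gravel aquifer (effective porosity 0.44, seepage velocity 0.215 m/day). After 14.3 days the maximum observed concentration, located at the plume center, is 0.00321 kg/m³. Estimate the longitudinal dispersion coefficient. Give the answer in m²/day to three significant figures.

At the plume center C_max = M/(n_e·A·√(4πDt)), so D = M²/(4πt·(n_e·A·C_max)²).
n_e·A·C_max = 0.44 × 54.3 × 0.00321 = 0.07669 kg/m.
D = 0.599²/(4π × 14.3 × 0.07669²) = 0.339 m²/day.

0.339 m²/day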